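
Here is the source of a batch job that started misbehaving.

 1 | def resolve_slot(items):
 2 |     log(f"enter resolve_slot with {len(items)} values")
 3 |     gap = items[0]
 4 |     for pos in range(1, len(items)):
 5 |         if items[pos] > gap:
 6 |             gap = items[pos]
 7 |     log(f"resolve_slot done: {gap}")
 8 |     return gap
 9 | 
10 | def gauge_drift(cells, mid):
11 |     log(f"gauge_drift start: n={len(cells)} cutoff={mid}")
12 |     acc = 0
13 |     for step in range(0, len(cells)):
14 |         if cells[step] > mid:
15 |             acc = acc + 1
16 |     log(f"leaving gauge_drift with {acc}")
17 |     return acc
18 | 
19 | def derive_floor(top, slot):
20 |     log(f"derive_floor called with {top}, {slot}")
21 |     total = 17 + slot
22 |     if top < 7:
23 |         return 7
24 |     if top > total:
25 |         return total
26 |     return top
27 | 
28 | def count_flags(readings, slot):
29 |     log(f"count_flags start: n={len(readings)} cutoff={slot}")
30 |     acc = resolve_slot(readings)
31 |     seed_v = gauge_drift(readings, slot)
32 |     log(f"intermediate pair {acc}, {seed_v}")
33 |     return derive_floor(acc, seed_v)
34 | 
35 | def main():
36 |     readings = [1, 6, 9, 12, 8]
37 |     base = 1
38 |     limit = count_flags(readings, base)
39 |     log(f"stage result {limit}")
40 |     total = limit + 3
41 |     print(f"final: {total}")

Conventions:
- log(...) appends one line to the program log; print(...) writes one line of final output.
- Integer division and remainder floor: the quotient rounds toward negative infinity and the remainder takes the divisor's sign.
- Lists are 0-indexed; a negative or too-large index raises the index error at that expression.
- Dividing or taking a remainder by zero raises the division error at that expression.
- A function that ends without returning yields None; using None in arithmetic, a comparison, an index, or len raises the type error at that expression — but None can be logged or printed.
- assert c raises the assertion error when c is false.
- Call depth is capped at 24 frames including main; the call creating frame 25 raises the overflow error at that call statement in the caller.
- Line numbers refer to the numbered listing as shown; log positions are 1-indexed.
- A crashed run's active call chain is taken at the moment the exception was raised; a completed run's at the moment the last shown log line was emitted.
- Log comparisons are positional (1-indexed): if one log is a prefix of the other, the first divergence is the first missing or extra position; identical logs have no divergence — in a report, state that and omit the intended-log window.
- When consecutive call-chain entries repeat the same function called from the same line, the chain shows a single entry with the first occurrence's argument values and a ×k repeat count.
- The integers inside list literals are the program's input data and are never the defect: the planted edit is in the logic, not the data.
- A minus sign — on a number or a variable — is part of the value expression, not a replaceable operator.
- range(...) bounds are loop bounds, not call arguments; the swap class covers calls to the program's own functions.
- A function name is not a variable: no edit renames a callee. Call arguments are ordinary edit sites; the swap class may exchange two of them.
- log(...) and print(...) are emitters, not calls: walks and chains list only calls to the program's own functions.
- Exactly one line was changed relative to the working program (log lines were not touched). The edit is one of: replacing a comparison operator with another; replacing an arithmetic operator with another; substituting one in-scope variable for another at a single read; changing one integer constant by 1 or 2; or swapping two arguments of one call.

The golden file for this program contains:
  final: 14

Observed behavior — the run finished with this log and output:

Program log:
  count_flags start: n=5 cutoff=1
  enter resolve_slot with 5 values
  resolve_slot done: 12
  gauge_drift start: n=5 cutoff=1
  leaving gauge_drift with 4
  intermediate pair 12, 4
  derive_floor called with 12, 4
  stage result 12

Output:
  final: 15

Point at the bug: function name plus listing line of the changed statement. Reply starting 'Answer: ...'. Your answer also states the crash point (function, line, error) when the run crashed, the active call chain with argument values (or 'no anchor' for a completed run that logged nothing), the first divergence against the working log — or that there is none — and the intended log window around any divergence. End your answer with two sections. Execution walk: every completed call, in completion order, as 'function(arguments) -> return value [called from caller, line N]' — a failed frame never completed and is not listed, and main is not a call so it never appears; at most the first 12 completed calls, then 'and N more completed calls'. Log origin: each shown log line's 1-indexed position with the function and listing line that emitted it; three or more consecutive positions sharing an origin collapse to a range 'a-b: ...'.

Answer: the defect is in main at line 40.
The tell: Every logged value matches the working version; the printed result is what differs.
Call chain: main.
First divergence: none (the log streams are identical).
Execution walk:
  resolve_slot([1, 6, 9, 12, 8]) -> 12  [called from count_flags, line 30]
  gauge_drift([1, 6, 9, 12, 8], 1) -> 4  [called from count_flags, line 31]
  derive_floor(12, 4) -> 12  [called from count_flags, line 33]
  count_flags([1, 6, 9, 12, 8], 1) -> 12  [called from main, line 38]
Log line origins:
  1: emitted by count_flags (line 29)
  2: emitted by resolve_slot (line 2)
  3: emitted by resolve_slot (line 7)
  4: emitted by gauge_drift (line 11)
  5: emitted by gauge_drift (line 16)
  6: emitted by count_flags (line 32)
  7: emitted by derive_floor (line 20)
  8: emitted by main (line 39)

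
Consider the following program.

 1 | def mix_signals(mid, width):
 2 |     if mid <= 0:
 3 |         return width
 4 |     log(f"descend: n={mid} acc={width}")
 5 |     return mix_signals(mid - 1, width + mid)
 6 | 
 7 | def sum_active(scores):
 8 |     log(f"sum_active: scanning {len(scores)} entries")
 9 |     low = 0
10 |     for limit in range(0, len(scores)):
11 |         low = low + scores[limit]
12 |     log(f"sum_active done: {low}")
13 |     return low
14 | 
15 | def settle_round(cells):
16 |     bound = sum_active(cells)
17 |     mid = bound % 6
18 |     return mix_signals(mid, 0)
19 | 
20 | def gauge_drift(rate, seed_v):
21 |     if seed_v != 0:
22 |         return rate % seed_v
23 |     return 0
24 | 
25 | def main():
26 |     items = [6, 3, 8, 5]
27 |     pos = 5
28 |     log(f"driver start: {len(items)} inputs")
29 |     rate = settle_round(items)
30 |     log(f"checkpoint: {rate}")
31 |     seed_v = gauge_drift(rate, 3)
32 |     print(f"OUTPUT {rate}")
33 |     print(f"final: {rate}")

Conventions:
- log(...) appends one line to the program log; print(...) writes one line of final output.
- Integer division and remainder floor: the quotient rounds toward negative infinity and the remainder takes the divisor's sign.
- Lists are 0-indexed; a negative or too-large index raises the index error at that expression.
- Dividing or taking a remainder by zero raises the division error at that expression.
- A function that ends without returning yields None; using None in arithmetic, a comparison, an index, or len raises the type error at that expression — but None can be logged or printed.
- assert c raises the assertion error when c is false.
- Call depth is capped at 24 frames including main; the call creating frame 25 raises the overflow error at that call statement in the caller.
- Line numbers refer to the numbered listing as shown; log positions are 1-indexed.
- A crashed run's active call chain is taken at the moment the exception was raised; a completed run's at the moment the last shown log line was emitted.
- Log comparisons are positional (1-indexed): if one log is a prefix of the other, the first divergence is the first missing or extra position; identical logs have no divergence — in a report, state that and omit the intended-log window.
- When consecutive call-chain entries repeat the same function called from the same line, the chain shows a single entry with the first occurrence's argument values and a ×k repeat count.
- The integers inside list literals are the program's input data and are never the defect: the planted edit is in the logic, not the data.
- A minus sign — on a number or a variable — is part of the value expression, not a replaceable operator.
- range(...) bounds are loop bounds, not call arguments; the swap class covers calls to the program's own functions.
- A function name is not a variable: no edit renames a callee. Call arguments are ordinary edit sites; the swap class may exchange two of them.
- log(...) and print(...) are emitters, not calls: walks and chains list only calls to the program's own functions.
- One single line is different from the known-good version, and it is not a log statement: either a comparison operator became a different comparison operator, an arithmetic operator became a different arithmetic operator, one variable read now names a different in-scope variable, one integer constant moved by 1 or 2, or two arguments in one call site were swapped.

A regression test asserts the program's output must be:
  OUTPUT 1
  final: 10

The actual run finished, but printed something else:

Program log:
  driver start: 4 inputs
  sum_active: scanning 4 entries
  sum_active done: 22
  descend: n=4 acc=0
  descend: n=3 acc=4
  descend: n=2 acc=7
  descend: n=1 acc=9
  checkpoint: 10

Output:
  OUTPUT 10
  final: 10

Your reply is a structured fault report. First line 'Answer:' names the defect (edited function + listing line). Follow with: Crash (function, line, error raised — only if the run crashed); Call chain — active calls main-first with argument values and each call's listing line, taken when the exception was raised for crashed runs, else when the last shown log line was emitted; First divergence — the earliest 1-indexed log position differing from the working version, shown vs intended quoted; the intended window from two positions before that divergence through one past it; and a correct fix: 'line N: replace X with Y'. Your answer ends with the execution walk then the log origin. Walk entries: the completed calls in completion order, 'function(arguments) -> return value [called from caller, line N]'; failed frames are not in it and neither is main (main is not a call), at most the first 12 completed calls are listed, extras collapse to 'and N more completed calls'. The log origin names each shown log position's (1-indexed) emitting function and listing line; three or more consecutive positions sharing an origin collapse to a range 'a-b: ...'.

Answer: the defect is in main at line 32.
Core observation: No log line changed; the fault shows up purely in the output.
Call chain: main.
First divergence: none; the two logs match at every position.
Execution walk:
  sum_active([6, 3, 8, 5]) -> 22  [called from settle_round, line 16]
  mix_signals(0, 10) -> 10  [called from mix_signals, line 5]
  mix_signals(1, 9) -> 10  [called from mix_signals, line 5]
  mix_signals(2, 7) -> 10  [called from mix_signals, line 5]
  mix_signals(3, 4) -> 10  [called from mix_signals, line 5]
  mix_signals(4, 0) -> 10  [called from settle_round, line 18]
  settle_round([6, 3, 8, 5]) -> 10  [called from main, line 29]
  gauge_drift(10, 3) -> 1  [called from main, line 31]
Origin of each log line:
  1 — main, line 28
  2 — sum_active, line 8
  3 — sum_active, line 12
  4-7 — mix_signals, line 4
  8 — main, line 30
A correct fix: line 32: replace `rate` with `seed_v`.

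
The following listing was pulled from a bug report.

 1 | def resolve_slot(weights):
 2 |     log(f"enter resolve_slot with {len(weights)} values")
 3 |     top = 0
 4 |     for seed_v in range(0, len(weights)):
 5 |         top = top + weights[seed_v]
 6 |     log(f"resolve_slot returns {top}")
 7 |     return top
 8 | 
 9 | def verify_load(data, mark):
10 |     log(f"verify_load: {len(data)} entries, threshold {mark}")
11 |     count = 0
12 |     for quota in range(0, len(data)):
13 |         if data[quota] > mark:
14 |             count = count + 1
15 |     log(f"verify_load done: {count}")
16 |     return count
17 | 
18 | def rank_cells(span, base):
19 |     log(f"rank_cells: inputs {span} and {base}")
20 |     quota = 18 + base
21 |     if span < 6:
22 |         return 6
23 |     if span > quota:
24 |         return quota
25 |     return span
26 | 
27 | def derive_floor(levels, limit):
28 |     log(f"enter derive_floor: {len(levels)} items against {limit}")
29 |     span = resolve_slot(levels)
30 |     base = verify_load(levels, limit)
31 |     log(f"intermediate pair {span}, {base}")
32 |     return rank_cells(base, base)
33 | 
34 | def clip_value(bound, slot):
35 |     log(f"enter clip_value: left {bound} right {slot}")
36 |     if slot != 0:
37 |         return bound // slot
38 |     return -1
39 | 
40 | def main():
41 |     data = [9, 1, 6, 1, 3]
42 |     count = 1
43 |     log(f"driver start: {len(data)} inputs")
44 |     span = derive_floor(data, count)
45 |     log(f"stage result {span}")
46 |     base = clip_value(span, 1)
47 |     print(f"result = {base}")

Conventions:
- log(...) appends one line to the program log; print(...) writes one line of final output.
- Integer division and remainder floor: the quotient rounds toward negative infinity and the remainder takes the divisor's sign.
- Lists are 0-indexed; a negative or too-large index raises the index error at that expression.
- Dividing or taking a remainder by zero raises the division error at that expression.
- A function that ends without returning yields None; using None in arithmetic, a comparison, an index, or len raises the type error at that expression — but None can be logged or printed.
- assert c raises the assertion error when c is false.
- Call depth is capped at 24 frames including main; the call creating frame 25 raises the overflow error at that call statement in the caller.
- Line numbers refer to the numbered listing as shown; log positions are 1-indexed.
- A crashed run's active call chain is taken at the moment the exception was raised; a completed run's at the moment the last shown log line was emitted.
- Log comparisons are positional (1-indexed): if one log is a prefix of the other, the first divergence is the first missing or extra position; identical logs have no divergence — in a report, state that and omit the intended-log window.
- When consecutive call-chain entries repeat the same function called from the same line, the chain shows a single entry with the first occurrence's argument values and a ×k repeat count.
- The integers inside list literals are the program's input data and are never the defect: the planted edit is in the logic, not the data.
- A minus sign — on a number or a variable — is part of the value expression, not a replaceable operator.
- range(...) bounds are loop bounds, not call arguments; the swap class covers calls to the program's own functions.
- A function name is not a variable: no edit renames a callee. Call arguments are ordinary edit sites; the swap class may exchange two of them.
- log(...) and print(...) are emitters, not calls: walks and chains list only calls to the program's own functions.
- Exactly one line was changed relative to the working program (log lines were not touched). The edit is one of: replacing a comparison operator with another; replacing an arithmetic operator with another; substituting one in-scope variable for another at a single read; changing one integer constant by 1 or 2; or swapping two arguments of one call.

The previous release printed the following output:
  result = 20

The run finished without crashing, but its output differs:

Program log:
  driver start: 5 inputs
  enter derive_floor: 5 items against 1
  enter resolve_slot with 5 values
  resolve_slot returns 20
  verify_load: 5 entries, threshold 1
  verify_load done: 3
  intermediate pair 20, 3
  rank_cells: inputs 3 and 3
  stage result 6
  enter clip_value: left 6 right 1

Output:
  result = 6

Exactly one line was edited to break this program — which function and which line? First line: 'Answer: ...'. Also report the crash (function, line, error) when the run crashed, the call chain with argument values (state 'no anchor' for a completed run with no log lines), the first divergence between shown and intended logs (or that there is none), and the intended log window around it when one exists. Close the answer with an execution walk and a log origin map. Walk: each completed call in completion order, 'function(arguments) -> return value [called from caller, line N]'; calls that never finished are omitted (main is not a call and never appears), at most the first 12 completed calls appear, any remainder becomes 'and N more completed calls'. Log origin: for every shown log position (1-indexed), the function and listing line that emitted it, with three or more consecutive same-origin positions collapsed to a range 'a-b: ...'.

Answer: the defect is in derive_floor at line 32.
Key fact: Log line 8 is where behavior first shows: 'rank_cells: inputs 3 and 3' appears instead of 'rank_cells: inputs 20 and 3'.
Call chain: main -> clip_value(6, 1) (called at line 46).
First divergence: position 8; shown 'rank_cells: inputs 3 and 3' vs intended 'rank_cells: inputs 20 and 3'.
Intended log window:
  6: verify_load done: 3
  7: intermediate pair 20, 3
  8: rank_cells: inputs 20 and 3
  9: stage result 20
Execution walk:
  resolve_slot([9, 1, 6, 1, 3]) -> 20  [called from derive_floor, line 29]
  verify_load([9, 1, 6, 1, 3], 1) -> 3  [called from derive_floor, line 30]
  rank_cells(3, 3) -> 6  [called from derive_floor, line 32]
  derive_floor([9, 1, 6, 1, 3], 1) -> 6  [called from main, line 44]
  clip_value(6, 1) -> 6  [called from main, line 46]
Log origins:
  1 — main, line 43
  2 — derive_floor, line 28
  3 — resolve_slot, line 2
  4 — resolve_slot, line 6
  5 — verify_load, line 10
  6 — verify_load, line 15
  7 — derive_floor, line 31
  8 — rank_cells, line 19
  9 — main, line 45
  10 — clip_value, line 35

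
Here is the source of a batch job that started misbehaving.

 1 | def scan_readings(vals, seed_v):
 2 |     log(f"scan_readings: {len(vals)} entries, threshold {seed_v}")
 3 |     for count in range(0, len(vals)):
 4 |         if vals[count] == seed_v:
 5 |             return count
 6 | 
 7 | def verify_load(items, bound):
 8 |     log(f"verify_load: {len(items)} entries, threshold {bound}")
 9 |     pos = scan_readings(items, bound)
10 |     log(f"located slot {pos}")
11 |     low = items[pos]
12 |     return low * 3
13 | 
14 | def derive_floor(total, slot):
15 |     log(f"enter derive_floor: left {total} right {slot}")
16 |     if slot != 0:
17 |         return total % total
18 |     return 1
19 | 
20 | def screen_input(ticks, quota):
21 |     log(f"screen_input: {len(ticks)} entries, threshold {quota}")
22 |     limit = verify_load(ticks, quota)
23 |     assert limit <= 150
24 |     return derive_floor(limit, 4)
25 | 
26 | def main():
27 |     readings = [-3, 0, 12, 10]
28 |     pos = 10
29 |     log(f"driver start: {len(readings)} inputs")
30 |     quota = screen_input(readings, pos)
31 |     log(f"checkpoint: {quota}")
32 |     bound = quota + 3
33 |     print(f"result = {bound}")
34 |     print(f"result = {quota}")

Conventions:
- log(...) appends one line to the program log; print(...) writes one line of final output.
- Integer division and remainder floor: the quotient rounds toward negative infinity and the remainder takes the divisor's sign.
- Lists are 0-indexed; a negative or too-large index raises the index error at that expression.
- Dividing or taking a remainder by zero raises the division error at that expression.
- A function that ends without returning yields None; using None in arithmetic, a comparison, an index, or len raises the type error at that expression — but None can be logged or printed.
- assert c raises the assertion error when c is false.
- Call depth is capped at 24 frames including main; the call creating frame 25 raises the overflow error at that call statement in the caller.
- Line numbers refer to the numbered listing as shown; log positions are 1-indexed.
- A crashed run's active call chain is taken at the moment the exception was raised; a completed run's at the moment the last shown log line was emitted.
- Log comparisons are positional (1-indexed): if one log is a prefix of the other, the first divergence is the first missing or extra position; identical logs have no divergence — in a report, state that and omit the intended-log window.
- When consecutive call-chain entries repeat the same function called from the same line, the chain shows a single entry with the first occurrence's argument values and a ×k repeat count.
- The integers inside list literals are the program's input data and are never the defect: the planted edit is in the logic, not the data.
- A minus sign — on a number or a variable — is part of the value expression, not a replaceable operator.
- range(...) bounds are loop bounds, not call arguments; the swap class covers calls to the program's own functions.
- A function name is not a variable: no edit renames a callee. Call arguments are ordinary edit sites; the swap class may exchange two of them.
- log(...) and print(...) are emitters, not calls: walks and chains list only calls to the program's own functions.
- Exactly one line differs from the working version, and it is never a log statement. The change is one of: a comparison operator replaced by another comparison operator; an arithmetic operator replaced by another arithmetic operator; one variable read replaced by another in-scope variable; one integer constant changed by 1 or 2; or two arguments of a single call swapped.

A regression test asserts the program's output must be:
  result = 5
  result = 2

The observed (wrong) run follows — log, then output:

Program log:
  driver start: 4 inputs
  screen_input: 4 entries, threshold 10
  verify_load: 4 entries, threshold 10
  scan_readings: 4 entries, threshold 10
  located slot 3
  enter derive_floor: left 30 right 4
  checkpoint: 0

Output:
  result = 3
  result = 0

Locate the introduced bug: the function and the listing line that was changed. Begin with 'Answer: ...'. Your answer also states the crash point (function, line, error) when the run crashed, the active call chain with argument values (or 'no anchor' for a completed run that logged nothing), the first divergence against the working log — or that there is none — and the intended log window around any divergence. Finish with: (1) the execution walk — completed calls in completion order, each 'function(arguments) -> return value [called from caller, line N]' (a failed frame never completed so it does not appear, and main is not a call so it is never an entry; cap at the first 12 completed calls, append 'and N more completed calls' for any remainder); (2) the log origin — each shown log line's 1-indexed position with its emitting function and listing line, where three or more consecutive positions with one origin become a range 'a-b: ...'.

Answer: the defect is in derive_floor at line 17.
Key fact: Everything matches until log position 7, which reads 'checkpoint: 0' in place of 'checkpoint: 2'.
Call chain: main.
First divergence: position 7; shown 'checkpoint: 0' vs intended 'checkpoint: 2'.
Intended log window:
  5: located slot 3
  6: enter derive_floor: left 30 right 4
  7: checkpoint: 2
Execution walk:
  scan_readings([-3, 0, 12, 10], 10) -> 3  [called from verify_load, line 9]
  verify_load([-3, 0, 12, 10], 10) -> 30  [called from screen_input, line 22]
  derive_floor(30, 4) -> 0  [called from screen_input, line 24]
  screen_input([-3, 0, 12, 10], 10) -> 0  [called from main, line 30]
Log line origins:
  1 — main, line 29
  2 — screen_input, line 21
  3 — verify_load, line 8
  4 — scan_readings, line 2
  5 — verify_load, line 10
  6 — derive_floor, line 15
  7 — main, line 31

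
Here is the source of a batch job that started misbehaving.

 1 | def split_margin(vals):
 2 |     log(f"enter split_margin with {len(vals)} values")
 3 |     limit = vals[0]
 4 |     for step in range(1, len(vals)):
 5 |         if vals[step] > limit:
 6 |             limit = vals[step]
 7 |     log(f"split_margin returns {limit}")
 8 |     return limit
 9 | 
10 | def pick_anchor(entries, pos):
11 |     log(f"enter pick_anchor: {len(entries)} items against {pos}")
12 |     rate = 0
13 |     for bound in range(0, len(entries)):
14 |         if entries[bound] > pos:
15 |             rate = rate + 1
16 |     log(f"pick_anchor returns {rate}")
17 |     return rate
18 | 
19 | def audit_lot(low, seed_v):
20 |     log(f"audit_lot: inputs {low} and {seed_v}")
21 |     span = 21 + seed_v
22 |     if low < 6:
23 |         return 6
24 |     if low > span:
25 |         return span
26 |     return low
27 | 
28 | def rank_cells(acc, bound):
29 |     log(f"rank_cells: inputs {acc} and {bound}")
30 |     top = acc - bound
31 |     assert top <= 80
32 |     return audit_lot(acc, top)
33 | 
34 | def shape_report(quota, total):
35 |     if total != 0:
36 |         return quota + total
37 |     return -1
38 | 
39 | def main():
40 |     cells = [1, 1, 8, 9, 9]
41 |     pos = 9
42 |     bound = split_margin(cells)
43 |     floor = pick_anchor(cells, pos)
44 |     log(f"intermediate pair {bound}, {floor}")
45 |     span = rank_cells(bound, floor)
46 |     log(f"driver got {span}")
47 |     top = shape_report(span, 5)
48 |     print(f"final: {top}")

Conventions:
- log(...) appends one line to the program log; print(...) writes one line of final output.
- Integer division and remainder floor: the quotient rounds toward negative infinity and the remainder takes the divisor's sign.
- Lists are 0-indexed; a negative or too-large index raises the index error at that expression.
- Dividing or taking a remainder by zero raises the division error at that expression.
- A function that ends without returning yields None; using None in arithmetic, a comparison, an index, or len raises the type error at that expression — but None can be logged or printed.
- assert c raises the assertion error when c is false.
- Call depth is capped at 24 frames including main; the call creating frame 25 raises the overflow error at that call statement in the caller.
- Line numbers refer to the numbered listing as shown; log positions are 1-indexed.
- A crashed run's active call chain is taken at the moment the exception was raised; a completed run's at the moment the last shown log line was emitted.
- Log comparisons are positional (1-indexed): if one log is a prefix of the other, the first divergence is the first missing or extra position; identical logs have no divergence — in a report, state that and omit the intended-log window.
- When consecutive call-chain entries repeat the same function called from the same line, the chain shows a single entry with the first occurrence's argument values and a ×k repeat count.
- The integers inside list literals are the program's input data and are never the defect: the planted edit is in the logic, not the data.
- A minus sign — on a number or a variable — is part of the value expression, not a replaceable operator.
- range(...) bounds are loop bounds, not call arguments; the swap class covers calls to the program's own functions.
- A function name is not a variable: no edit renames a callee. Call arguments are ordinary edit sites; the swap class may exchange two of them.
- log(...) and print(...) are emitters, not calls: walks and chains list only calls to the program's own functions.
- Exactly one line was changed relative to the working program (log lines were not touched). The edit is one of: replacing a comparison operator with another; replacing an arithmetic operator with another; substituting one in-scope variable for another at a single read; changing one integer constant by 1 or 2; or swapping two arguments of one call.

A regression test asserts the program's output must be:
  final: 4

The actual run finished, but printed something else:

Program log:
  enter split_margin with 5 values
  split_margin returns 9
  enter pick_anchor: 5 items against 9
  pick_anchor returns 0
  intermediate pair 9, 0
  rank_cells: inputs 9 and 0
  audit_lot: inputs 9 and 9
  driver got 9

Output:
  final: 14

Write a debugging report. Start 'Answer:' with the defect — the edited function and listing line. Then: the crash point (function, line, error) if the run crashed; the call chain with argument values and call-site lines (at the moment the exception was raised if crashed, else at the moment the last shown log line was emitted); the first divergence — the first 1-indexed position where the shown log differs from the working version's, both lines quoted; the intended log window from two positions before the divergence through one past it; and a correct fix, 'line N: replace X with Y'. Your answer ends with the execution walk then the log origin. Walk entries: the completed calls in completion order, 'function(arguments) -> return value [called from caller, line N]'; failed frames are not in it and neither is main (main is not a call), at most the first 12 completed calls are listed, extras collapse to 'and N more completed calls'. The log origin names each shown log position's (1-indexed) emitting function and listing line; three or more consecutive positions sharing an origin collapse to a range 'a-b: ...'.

Answer: the defect is in shape_report at line 36.
Key observation: The two runs log identically and part ways only at the printed values.
Call chain: main.
First divergence: none — the logs agree in full.
Execution walk:
  split_margin([1, 1, 8, 9, 9]) -> 9  [called from main, line 42]
  pick_anchor([1, 1, 8, 9, 9], 9) -> 0  [called from main, line 43]
  audit_lot(9, 9) -> 9  [called from rank_cells, line 32]
  rank_cells(9, 0) -> 9  [called from main, line 45]
  shape_report(9, 5) -> 14  [called from main, line 47]
Log origin:
  1: logged in split_margin at line 2
  2: logged in split_margin at line 7
  3: logged in pick_anchor at line 11
  4: logged in pick_anchor at line 16
  5: logged in main at line 44
  6: logged in rank_cells at line 29
  7: logged in audit_lot at line 20
  8: logged in main at line 46
A correct fix: line 36: replace `+` with `%`.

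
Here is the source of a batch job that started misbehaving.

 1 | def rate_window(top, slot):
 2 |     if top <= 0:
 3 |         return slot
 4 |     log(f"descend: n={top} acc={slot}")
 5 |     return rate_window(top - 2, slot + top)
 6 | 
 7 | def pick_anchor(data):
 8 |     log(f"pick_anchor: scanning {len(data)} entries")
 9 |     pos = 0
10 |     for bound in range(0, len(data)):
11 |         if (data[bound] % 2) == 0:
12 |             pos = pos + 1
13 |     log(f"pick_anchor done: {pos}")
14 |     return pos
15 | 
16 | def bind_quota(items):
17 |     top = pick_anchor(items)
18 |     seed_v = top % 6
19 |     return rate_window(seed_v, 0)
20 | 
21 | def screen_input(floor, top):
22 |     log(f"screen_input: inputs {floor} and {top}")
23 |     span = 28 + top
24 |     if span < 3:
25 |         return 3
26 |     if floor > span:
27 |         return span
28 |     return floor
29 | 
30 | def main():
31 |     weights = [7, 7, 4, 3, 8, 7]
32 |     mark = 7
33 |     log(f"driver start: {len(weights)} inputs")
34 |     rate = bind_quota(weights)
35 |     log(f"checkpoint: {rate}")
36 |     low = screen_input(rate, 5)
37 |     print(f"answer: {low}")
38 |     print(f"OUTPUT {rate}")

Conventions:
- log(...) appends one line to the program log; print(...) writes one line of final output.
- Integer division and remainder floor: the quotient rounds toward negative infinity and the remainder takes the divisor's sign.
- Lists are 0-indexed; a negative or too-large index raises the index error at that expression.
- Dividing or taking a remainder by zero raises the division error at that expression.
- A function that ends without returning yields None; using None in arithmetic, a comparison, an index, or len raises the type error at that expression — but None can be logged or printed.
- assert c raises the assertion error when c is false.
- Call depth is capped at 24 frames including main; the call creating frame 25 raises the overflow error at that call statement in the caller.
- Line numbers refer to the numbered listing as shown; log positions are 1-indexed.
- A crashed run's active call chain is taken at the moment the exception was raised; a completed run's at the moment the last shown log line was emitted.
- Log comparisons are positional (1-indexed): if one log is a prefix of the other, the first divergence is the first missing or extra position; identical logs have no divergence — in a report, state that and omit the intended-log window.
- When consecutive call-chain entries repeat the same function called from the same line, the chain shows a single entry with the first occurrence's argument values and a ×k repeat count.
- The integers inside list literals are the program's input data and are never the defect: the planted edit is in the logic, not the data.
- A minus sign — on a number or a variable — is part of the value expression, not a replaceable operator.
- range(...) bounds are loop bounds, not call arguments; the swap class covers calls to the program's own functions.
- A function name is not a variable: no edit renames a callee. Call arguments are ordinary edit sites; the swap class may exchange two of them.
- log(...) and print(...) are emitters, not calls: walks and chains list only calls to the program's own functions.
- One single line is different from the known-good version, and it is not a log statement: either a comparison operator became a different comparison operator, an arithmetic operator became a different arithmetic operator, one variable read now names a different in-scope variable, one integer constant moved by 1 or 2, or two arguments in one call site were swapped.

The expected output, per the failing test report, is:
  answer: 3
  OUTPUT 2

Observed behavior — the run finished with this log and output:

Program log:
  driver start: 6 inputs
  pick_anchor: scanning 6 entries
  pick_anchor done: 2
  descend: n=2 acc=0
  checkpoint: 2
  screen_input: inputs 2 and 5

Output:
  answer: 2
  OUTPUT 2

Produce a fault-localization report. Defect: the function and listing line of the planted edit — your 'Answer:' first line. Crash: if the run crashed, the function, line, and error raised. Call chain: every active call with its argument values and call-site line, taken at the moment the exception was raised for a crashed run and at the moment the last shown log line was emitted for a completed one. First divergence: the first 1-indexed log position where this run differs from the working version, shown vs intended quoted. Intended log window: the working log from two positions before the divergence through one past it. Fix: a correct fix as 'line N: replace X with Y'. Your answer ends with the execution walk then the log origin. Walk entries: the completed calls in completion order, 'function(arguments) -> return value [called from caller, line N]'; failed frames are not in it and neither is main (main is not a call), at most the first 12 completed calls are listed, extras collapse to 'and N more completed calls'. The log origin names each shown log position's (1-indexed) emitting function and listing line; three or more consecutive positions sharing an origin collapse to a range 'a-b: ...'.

Answer: the defect is in screen_input at line 24.
Key observation: Log streams are identical — the defect surfaces only in the printed output.
Call chain: main -> screen_input(2, 5) (called at line 36).
First divergence: none (the log streams are identical).
Execution walk:
  pick_anchor([7, 7, 4, 3, 8, 7]) -> 2  [called from bind_quota, line 17]
  rate_window(0, 2) -> 2  [called from rate_window, line 5]
  rate_window(2, 0) -> 2  [called from bind_quota, line 19]
  bind_quota([7, 7, 4, 3, 8, 7]) -> 2  [called from main, line 34]
  screen_input(2, 5) -> 2  [called from main, line 36]
Log line origins:
  1: from main, line 33
  2: from pick_anchor, line 8
  3: from pick_anchor, line 13
  4: from rate_window, line 4
  5: from main, line 35
  6: from screen_input, line 22
A correct fix: line 24: replace `span` with `floor`.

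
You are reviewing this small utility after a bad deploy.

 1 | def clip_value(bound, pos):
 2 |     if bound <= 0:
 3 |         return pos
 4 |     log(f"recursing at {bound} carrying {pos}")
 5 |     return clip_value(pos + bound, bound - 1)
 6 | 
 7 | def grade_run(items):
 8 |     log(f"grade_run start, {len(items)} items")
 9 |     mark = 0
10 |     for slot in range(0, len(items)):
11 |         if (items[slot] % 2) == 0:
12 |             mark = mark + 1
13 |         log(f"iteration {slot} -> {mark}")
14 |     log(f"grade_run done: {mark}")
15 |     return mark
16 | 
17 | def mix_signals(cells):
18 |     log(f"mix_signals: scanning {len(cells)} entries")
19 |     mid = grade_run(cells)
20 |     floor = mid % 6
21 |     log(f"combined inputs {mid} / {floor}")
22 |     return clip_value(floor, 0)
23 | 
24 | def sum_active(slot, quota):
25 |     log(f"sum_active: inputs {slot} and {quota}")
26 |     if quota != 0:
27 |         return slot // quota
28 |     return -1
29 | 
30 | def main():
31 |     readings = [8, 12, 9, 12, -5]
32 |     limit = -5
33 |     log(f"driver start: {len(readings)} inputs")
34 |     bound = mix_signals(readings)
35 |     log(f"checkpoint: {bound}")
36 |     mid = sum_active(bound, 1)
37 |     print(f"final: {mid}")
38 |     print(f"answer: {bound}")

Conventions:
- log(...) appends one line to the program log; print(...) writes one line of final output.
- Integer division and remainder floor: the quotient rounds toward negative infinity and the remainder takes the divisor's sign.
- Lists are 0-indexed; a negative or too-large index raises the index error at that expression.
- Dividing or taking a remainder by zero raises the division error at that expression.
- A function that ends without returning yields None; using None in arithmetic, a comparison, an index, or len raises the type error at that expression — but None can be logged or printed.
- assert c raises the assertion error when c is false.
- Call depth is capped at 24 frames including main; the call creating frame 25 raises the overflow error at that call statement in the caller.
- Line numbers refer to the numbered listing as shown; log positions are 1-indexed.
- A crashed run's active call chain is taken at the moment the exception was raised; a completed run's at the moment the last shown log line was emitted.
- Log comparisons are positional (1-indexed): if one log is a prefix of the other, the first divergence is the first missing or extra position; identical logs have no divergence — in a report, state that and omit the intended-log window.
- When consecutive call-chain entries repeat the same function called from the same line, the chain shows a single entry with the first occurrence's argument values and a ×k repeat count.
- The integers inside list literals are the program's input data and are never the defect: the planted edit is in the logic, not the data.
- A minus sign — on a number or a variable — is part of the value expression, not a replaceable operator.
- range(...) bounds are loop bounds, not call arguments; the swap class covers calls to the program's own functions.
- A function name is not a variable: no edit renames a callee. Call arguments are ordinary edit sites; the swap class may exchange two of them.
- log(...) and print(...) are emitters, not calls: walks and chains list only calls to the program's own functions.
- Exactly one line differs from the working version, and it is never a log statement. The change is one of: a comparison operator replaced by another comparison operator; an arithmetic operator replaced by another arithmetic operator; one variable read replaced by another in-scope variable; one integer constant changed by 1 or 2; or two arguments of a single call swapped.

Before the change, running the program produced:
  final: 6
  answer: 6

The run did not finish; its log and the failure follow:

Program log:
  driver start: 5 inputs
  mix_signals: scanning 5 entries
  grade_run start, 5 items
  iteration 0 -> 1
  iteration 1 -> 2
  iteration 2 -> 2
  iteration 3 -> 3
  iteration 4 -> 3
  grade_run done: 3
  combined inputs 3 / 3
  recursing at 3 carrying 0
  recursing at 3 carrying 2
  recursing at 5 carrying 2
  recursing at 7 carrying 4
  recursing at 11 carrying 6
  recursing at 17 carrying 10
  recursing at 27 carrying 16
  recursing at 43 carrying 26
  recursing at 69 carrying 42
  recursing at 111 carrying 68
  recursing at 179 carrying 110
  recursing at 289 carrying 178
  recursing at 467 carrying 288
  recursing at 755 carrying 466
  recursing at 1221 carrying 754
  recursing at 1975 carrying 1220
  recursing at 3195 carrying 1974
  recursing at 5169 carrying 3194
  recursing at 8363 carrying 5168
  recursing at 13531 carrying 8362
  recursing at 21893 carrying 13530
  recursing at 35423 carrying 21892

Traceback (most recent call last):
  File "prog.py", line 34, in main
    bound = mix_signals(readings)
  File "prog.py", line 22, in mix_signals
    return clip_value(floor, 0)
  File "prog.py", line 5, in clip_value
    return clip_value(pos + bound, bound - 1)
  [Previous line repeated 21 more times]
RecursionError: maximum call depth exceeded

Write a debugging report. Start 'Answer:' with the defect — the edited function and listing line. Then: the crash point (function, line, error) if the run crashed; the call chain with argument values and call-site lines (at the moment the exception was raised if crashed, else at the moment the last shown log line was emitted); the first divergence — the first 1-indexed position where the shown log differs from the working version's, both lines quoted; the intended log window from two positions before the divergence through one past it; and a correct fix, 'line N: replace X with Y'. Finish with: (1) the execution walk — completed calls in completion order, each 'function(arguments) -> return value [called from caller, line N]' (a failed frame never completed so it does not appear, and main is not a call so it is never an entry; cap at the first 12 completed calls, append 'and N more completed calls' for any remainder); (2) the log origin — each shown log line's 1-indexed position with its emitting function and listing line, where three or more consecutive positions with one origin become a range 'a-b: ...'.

Answer: the defect is in clip_value at line 5.
Core observation: The earliest visible damage is log position 12 — 'recursing at 3 carrying 2' rather than the intended 'recursing at 2 carrying 3'.
Crash: clip_value, line 5, RecursionError.
Call chain: main -> mix_signals([8, 12, 9, 12, -5]) (called at line 34) -> clip_value(3, 0) (called at line 22) -> clip_value(3, 2) (called at line 5) ×21.
First divergence: position 12; shown 'recursing at 3 carrying 2' vs intended 'recursing at 2 carrying 3'.
Intended log window:
  10: combined inputs 3 / 3
  11: recursing at 3 carrying 0
  12: recursing at 2 carrying 3
  13: recursing at 1 carrying 5
Execution walk:
  grade_run([8, 12, 9, 12, -5]) -> 3  [called from mix_signals, line 19]
Log origins:
  1: from main, line 33
  2: from mix_signals, line 18
  3: from grade_run, line 8
  4-8: from grade_run, line 13
  9: from grade_run, line 14
  10: from mix_signals, line 21
  11-32: from clip_value, line 4
A correct fix: line 5: replace `clip_value(pos + bound, bound - 1)` with `clip_value(bound - 1, pos + bound)`.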